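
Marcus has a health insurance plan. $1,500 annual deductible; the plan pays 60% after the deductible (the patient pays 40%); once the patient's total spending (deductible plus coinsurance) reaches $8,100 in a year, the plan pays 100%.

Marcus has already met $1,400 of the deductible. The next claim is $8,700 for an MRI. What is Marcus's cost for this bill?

$3,540

Remaining deductible: $1,500 − $1,400 = $100.
That leaves $8,700 − $100 = $8,600 for coinsurance.
Patient's 40% share of $8,600 is $3,440.
Patient responsibility before any cap: $100 + $3,440 = $3,540.
Total out-of-pocket so far would be $1,400 + $3,540 = $4,940, below the $8,100 cap — no reduction.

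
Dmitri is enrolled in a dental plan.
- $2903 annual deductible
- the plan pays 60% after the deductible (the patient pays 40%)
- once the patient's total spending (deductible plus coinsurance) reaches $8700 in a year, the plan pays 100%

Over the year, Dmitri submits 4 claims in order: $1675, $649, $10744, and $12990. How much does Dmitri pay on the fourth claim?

$1731

Bill 1, $1675: entire amount goes to the deductible. Patient owes $1675 (running OOP $1675).
Bill 2, $649: fully absorbed by the deductible. Patient pays $649; OOP now $2324.
Bill 3, $10744: $579 to deductible, leaving $10165; coinsurance $10165 × 40% = $4066. Patient owes $4645 (running OOP $6969).
Bill 4, $12990: deductible met; 40% of $12990 = $5196. That would push OOP to $12165, over the $8700 cap, so patient pays $8700 − $6969 = $1731.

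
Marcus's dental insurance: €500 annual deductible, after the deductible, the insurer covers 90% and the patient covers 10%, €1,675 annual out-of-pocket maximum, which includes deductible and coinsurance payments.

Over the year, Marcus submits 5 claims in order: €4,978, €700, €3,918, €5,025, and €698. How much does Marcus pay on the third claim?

€391.80

#1 (€4,978): €500 to deductible, leaving €4,478; patient's 10% is €447.80. Patient owes €947.80 (running OOP €947.80).
#2 (€700): deductible already satisfied, so patient's share is 10% × €700 = €70. Cost to patient: €70. OOP to date €1,017.80.
#3 (€3,918): 10% coinsurance on €3,918 = €391.80. Cost to patient: €391.80. OOP to date €1,409.60.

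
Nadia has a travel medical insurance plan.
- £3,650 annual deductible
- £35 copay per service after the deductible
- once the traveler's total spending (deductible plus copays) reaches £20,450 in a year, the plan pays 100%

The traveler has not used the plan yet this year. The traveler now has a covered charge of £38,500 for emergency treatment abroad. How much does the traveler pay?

The full £3,650 deductible is still open; £3,650 of this bill applies to it.
The remaining £34,850 (= £38,500 − £3,650) moves to the copay.
Copay on this service: £35.
That puts the traveler's cost at £3,650 + £35 = £3,685 before any cap.
Year-to-date out-of-pocket becomes £0 + £3,685 = £3,685, still under the £20,450 maximum, so no cap applies.

£3,685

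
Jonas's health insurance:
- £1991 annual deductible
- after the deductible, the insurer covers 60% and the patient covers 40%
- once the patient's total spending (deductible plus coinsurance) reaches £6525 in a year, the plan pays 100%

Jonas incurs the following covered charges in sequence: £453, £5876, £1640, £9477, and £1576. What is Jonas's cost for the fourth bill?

Claim 1 (£453): all of it applies to the deductible. Patient pays £453; OOP now £453.
Claim 2 (£5876): deductible takes £1538, £4338 remains; patient's 40% is £1735.20. Patient pays £3273.20; OOP now £3726.20.
Claim 3 (£1640): deductible already satisfied, so patient's share is 40% × £1640 = £656. Patient pays £656; OOP now £4382.20.
Claim 4 (£9477): deductible met; 40% of £9477 = £3790.80. Adding that to £4382.20 gives £8173, past the £6525 cap; patient pays only £6525 − £4382.20 = £2142.80.

£2142.80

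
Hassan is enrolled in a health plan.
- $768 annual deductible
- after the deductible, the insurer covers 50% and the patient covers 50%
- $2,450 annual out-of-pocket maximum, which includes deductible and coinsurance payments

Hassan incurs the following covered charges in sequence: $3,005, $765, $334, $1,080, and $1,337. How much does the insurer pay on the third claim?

$167

#1 ($3,005): deductible takes $768, $2,237 remains; 50% of $2,237 = $1,118.50. Cost to patient: $1,886.50. OOP to date $1,886.50. Insurer: $3,005 − $1,886.50 = $1,118.50.
#2 ($765): 50% coinsurance on $765 = $382.50. Cost to patient: $382.50. OOP to date $2,269. Plan pays $765 − $382.50 = $382.50.
#3 ($334): deductible already satisfied, so patient's share is 50% × $334 = $167. Cost to patient: $167. OOP to date $2,436. Plan pays $334 − $167 = $167.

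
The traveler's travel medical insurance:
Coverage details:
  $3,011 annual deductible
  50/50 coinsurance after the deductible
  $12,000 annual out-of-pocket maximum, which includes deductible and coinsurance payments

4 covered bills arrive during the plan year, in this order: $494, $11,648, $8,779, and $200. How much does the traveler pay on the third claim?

#1 ($494): all of it applies to the deductible. Cost to traveler: $494. OOP to date $494.
#2 ($11,648): $2,517 to deductible, leaving $9,131; traveler's 50% is $4,565.50. Cost to traveler: $7,082.50. OOP to date $7,576.50.
#3 ($8,779): 50% coinsurance on $8,779 = $4,389.50. Traveler pays $4,389.50; OOP now $11,966.

$4,389.50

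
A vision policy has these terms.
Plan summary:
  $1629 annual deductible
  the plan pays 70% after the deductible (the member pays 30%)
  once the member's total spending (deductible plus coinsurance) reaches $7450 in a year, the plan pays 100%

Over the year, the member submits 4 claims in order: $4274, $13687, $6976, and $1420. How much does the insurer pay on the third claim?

Claim 1 ($4274): $1629 finishes the deductible; $2645 goes to coinsurance; coinsurance $2645 × 30% = $793.50. Member owes $2422.50 (running OOP $2422.50). Plan pays $4274 − $2422.50 = $1851.50.
Claim 2 ($13687): deductible already satisfied, so member's share is 30% × $13687 = $4106.10. Cost to member: $4106.10. OOP to date $6528.60. Plan pays $13687 − $4106.10 = $9580.90.
Claim 3 ($6976): deductible already satisfied, so member's share is 30% × $6976 = $2092.80. OOP would hit $8621.40 > $7450, so the cap limits the member to $7450 − $6528.60 = $921.40. Plan pays $6976 − $921.40 = $6054.60.

$6054.60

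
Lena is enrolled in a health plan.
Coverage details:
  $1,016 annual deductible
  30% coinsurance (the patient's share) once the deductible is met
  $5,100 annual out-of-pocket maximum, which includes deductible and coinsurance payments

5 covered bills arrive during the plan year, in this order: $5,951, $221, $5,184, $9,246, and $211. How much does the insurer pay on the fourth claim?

Claim 1 ($5,951): $1,016 finishes the deductible; $4,935 goes to coinsurance; 30% of $4,935 = $1,480.50. Patient pays $2,496.50; OOP now $2,496.50. Insurer: $5,951 − $2,496.50 = $3,454.50.
Claim 2 ($221): 30% coinsurance on $221 = $66.30. Patient owes $66.30 (running OOP $2,562.80). Insurer: $221 − $66.30 = $154.70.
Claim 3 ($5,184): deductible already satisfied, so patient's share is 30% × $5,184 = $1,555.20. Cost to patient: $1,555.20. OOP to date $4,118. Plan pays $5,184 − $1,555.20 = $3,628.80.
Claim 4 ($9,246): 30% coinsurance on $9,246 = $2,773.80. OOP would hit $6,891.80 > $5,100, so the cap limits the patient to $5,100 − $4,118 = $982. Insurer: $9,246 − $982 = $8,264.

$8,264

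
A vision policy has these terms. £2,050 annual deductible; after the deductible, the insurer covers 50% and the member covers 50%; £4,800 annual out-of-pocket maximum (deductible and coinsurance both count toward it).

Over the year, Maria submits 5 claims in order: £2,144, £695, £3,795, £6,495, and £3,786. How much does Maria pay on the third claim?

Bill 1, £2,144: £2,050 to deductible, leaving £94; member's 50% is £47. Member owes £2,097 (running OOP £2,097).
Bill 2, £695: 50% coinsurance on £695 = £347.50. Member pays £347.50; OOP now £2,444.50.
Bill 3, £3,795: deductible met; 50% of £3,795 = £1,897.50. Cost to member: £1,897.50. OOP to date £4,342.

£1,897.50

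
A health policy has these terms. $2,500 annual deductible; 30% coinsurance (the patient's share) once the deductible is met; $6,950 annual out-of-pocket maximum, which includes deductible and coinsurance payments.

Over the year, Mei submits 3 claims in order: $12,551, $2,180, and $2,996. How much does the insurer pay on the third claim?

$2,215.30

#1 ($12,551): $2,500 to deductible, leaving $10,051; 30% of $10,051 = $3,015.30. Cost to patient: $5,515.30. OOP to date $5,515.30. Plan pays $12,551 − $5,515.30 = $7,035.70.
#2 ($2,180): deductible met; 30% of $2,180 = $654. Patient owes $654 (running OOP $6,169.30). Plan pays $2,180 − $654 = $1,526.
#3 ($2,996): deductible already satisfied, so patient's share is 30% × $2,996 = $898.80. That would push OOP to $7,068.10, over the $6,950 cap, so patient pays $6,950 − $6,169.30 = $780.70. Insurer: $2,996 − $780.70 = $2,215.30.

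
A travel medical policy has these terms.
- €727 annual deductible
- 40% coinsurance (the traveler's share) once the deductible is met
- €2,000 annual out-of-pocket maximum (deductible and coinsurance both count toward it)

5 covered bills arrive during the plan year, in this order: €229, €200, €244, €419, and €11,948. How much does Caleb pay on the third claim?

€244

Bill 1, €229: all of it applies to the deductible. Cost to traveler: €229. OOP to date €229.
Bill 2, €200: entire amount goes to the deductible. Traveler owes €200 (running OOP €429).
Bill 3, €244: all of it applies to the deductible. Traveler pays €244; OOP now €673.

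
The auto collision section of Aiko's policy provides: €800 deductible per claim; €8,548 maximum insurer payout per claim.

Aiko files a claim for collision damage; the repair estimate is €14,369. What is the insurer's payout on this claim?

After the deductible, €14,369 − €800 = €13,569 remains.
The €8,548 per-incident cap binds; insurer pays €8,548.

€8,548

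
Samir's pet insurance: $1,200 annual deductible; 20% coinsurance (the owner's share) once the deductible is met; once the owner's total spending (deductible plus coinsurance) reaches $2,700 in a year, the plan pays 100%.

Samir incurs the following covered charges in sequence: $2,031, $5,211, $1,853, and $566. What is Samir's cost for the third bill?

#1 ($2,031): $1,200 to deductible, leaving $831; 20% of $831 = $166.20. Cost to owner: $1,366.20. OOP to date $1,366.20.
#2 ($5,211): deductible met; 20% of $5,211 = $1,042.20. Owner owes $1,042.20 (running OOP $2,408.40).
#3 ($1,853): deductible met; 20% of $1,853 = $370.60. Adding that to $2,408.40 gives $2,779, past the $2,700 cap; owner pays only $2,700 − $2,408.40 = $291.60.

$291.60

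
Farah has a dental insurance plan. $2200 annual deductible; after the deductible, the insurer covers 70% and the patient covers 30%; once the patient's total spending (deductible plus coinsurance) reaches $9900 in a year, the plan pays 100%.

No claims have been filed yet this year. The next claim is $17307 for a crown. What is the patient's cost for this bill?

Nothing has been paid toward the $2200 deductible, so the first $2200 of this charge is applied there.
After the $2200 deductible portion, $17307 − $2200 = $15107 is subject to coinsurance.
Coinsurance: $15107 × 30% = $4532.10.
That puts the patient's cost at $2200 + $4532.10 = $6732.10 before any cap.
Year-to-date out-of-pocket becomes $0 + $6732.10 = $6732.10, still under the $9900 maximum, so no cap applies.

$6732.10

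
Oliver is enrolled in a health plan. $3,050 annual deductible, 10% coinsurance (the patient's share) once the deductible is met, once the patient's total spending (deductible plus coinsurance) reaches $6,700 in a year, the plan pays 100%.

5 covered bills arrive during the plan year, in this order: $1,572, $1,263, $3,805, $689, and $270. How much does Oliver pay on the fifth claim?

Bill 1, $1,572: entire amount goes to the deductible. Cost to patient: $1,572. OOP to date $1,572.
Bill 2, $1,263: fully absorbed by the deductible. Patient pays $1,263; OOP now $2,835.
Bill 3, $3,805: $215 to deductible, leaving $3,590; patient's 10% is $359. Patient owes $574 (running OOP $3,409).
Bill 4, $689: deductible already satisfied, so patient's share is 10% × $689 = $68.90. Patient owes $68.90 (running OOP $3,477.90).
Bill 5, $270: deductible already satisfied, so patient's share is 10% × $270 = $27. Patient owes $27 (running OOP $3,504.90).

$27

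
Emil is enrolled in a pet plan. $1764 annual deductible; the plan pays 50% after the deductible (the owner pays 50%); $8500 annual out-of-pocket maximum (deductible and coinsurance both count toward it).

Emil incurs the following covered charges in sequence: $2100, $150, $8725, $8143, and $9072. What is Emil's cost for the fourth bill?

$2130.50

#1 ($2100): deductible takes $1764, $336 remains; coinsurance $336 × 50% = $168. Owner pays $1932; OOP now $1932.
#2 ($150): deductible already satisfied, so owner's share is 50% × $150 = $75. Owner pays $75; OOP now $2007.
#3 ($8725): 50% coinsurance on $8725 = $4362.50. Owner pays $4362.50; OOP now $6369.50.
#4 ($8143): deductible already satisfied, so owner's share is 50% × $8143 = $4071.50. OOP would hit $10441 > $8500, so the cap limits the owner to $8500 − $6369.50 = $2130.50.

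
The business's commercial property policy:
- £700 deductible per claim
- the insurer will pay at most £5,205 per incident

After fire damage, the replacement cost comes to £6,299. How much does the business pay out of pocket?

After the deductible, £6,299 − £700 = £5,599 remains.
£5,599 exceeds the £5,205 limit, so the insurer pays the limit: £5,205.
The business bears the rest of the original loss: £6,299 − £5,205 = £1,094.

£1,094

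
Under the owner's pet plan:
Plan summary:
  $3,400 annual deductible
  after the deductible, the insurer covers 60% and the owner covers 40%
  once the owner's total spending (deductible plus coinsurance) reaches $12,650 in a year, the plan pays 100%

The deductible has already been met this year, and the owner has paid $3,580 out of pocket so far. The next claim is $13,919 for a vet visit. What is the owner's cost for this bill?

With the deductible met, the entire $13,919 is subject to coinsurance.
40% of $13,919 = $5,567.60 falls to the owner.
Total out-of-pocket so far would be $3,580 + $5,567.60 = $9,147.60, below the $12,650 cap — no reduction.

$5,567.60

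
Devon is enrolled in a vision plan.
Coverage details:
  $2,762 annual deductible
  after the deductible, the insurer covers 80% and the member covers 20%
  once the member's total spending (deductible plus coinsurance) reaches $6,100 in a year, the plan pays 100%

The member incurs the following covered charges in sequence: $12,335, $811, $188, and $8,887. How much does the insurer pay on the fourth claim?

$7,663.40

Claim 1 ($12,335): $2,762 finishes the deductible; $9,573 goes to coinsurance; coinsurance $9,573 × 20% = $1,914.60. Cost to member: $4,676.60. OOP to date $4,676.60. Insurer: $12,335 − $4,676.60 = $7,658.40.
Claim 2 ($811): deductible met; 20% of $811 = $162.20. Member owes $162.20 (running OOP $4,838.80). Plan pays $811 − $162.20 = $648.80.
Claim 3 ($188): 20% coinsurance on $188 = $37.60. Cost to member: $37.60. OOP to date $4,876.40. Plan pays $188 − $37.60 = $150.40.
Claim 4 ($8,887): deductible met; 20% of $8,887 = $1,777.40. Adding that to $4,876.40 gives $6,653.80, past the $6,100 cap; member pays only $6,100 − $4,876.40 = $1,223.60. Insurer: $8,887 − $1,223.60 = $7,663.40.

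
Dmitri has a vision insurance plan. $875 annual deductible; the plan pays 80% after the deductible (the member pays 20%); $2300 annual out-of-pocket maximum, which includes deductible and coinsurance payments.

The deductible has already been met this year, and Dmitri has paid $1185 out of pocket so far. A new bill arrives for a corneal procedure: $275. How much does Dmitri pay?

$55

The deductible is already satisfied, so the full bill goes to coinsurance.
Coinsurance: $275 × 20% = $55.
Year-to-date out-of-pocket becomes $1185 + $55 = $1240, still under the $2300 maximum, so no cap applies.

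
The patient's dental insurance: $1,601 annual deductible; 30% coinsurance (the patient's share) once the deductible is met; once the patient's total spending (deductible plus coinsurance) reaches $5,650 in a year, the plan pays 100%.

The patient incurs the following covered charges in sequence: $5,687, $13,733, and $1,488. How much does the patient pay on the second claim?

Claim 1 — $5,687: $1,601 finishes the deductible; $4,086 goes to coinsurance; coinsurance $4,086 × 30% = $1,225.80. Patient owes $2,826.80 (running OOP $2,826.80).
Claim 2 — $13,733: deductible already satisfied, so patient's share is 30% × $13,733 = $4,119.90. Adding that to $2,826.80 gives $6,946.70, past the $5,650 cap; patient pays only $5,650 − $2,826.80 = $2,823.20.

$2,823.20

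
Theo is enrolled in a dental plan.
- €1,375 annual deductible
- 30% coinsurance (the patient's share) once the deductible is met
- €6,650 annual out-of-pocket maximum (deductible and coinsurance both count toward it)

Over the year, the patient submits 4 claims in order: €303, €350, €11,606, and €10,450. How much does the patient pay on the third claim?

€3,987.20

#1 (€303): fully absorbed by the deductible. Cost to patient: €303. OOP to date €303.
#2 (€350): all of it applies to the deductible. Cost to patient: €350. OOP to date €653.
#3 (€11,606): €722 to deductible, leaving €10,884; patient's 30% is €3,265.20. Patient owes €3,987.20 (running OOP €4,640.20).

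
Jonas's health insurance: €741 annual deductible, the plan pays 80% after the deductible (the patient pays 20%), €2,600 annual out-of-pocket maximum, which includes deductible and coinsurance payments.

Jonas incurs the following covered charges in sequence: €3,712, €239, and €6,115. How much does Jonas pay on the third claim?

€1,217

Bill 1, €3,712: €741 finishes the deductible; €2,971 goes to coinsurance; patient's 20% is €594.20. Cost to patient: €1,335.20. OOP to date €1,335.20.
Bill 2, €239: deductible already satisfied, so patient's share is 20% × €239 = €47.80. Patient pays €47.80; OOP now €1,383.
Bill 3, €6,115: deductible met; 20% of €6,115 = €1,223. That would push OOP to €2,606, over the €2,600 cap, so patient pays €2,600 − €1,383 = €1,217.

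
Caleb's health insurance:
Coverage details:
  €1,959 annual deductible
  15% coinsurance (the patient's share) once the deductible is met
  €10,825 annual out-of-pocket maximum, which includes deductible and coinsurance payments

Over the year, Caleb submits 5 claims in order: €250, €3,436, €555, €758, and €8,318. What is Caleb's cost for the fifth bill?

Bill 1, €250: fully absorbed by the deductible. Patient owes €250 (running OOP €250).
Bill 2, €3,436: deductible takes €1,709, €1,727 remains; coinsurance €1,727 × 15% = €259.05. Cost to patient: €1,968.05. OOP to date €2,218.05.
Bill 3, €555: 15% coinsurance on €555 = €83.25. Cost to patient: €83.25. OOP to date €2,301.30.
Bill 4, €758: deductible already satisfied, so patient's share is 15% × €758 = €113.70. Cost to patient: €113.70. OOP to date €2,415.
Bill 5, €8,318: 15% coinsurance on €8,318 = €1,247.70. Patient owes €1,247.70 (running OOP €3,662.70).

€1,247.70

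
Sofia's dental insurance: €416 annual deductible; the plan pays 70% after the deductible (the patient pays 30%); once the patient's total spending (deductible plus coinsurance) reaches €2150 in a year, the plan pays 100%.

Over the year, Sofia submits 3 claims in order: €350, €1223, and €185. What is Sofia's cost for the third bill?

€55.50

Claim 1 — €350: all of it applies to the deductible. Patient pays €350; OOP now €350.
Claim 2 — €1223: deductible takes €66, €1157 remains; coinsurance €1157 × 30% = €347.10. Patient pays €413.10; OOP now €763.10.
Claim 3 — €185: deductible met; 30% of €185 = €55.50. Patient owes €55.50 (running OOP €818.60).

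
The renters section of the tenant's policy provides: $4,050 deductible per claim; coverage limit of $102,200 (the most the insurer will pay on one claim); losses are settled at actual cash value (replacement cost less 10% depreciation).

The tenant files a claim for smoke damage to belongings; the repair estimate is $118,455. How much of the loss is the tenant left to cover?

Actual cash value after 10% depreciation: $118,455 × 90% = $106,609.50.
Subtract the deductible: $106,609.50 − $4,050 = $102,559.50.
$102,559.50 exceeds the $102,200 limit, so the insurer pays the limit: $102,200.
The tenant bears the rest of the original loss: $118,455 − $102,200 = $16,255.

$16,255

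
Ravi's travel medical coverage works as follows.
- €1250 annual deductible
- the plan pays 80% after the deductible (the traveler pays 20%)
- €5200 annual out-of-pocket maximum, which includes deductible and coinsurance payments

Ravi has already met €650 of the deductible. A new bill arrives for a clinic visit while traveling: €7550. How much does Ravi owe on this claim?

€1990

€650 of the €1250 deductible is already met, leaving €600.
The remaining €6950 (= €7550 − €600) moves to coinsurance.
20% of €6950 = €1390 falls to the traveler.
Traveler responsibility before any cap: €600 + €1390 = €1990.
Year-to-date out-of-pocket becomes €650 + €1990 = €2640, still under the €5200 maximum, so no cap applies.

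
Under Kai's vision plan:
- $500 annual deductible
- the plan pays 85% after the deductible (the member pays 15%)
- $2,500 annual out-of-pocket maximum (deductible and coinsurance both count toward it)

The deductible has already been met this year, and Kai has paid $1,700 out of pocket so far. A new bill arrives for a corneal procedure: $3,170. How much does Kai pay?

The deductible is already satisfied, so the full bill goes to coinsurance.
15% of $3,170 = $475.50 falls to the member.
Year-to-date out-of-pocket becomes $1,700 + $475.50 = $2,175.50, still under the $2,500 maximum, so no cap applies.

$475.50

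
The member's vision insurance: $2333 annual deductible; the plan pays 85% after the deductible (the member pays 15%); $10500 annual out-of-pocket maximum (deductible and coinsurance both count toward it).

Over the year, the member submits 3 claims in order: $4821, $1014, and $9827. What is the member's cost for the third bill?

$1474.05

Claim 1 — $4821: $2333 finishes the deductible; $2488 goes to coinsurance; coinsurance $2488 × 15% = $373.20. Cost to member: $2706.20. OOP to date $2706.20.
Claim 2 — $1014: deductible met; 15% of $1014 = $152.10. Member owes $152.10 (running OOP $2858.30).
Claim 3 — $9827: 15% coinsurance on $9827 = $1474.05. Cost to member: $1474.05. OOP to date $4332.35.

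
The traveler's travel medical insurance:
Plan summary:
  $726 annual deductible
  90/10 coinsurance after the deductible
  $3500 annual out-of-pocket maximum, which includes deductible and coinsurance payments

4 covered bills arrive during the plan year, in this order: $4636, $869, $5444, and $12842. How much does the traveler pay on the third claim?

Claim 1 ($4636): $726 finishes the deductible; $3910 goes to coinsurance; coinsurance $3910 × 10% = $391. Traveler pays $1117; OOP now $1117.
Claim 2 ($869): deductible already satisfied, so traveler's share is 10% × $869 = $86.90. Traveler pays $86.90; OOP now $1203.90.
Claim 3 ($5444): 10% coinsurance on $5444 = $544.40. Traveler owes $544.40 (running OOP $1748.30).

$544.40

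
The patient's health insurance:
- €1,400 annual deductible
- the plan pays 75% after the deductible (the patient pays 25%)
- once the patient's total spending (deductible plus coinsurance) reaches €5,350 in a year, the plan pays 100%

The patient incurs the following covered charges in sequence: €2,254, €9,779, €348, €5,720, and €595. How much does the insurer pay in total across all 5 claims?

Bill 1, €2,254: €1,400 finishes the deductible; €854 goes to coinsurance; patient's 25% is €213.50. Patient pays €1,613.50; OOP now €1,613.50. Insurer: €2,254 − €1,613.50 = €640.50.
Bill 2, €9,779: 25% coinsurance on €9,779 = €2,444.75. Cost to patient: €2,444.75. OOP to date €4,058.25. Insurer: €9,779 − €2,444.75 = €7,334.25.
Bill 3, €348: deductible met; 25% of €348 = €87. Patient pays €87; OOP now €4,145.25. Insurer: €348 − €87 = €261.
Bill 4, €5,720: deductible already satisfied, so patient's share is 25% × €5,720 = €1,430. OOP would hit €5,575.25 > €5,350, so the cap limits the patient to €5,350 − €4,145.25 = €1,204.75. Insurer: €5,720 − €1,204.75 = €4,515.25.
Bill 5, €595: deductible met; 25% of €595 = €148.75. OOP would hit €5,498.75 > €5,350, so the cap limits the patient to €5,350 − €5,350 = €0. Insurer: €595 − €0 = €595.
Insurer total = bills − patient's total = €18,696 − €5,350 = €13,346.

€13,346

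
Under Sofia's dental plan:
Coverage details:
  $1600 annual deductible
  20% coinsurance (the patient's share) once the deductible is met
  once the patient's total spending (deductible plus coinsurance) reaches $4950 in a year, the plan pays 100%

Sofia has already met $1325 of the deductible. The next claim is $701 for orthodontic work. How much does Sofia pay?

Deductible still to meet: $1600 − $1325 = $275.
After the $275 deductible portion, $701 − $275 = $426 is subject to coinsurance.
Patient's 20% share of $426 is $85.20.
That puts the patient's cost at $275 + $85.20 = $360.20 before any cap.
Total out-of-pocket so far would be $1325 + $360.20 = $1685.20, below the $4950 cap — no reduction.

$360.20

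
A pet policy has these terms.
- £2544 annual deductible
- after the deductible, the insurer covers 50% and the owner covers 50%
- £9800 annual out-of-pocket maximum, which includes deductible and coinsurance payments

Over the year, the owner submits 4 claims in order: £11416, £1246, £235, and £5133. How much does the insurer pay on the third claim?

Bill 1, £11416: deductible takes £2544, £8872 remains; owner's 50% is £4436. Owner pays £6980; OOP now £6980. Plan pays £11416 − £6980 = £4436.
Bill 2, £1246: deductible already satisfied, so owner's share is 50% × £1246 = £623. Owner owes £623 (running OOP £7603). Plan pays £1246 − £623 = £623.
Bill 3, £235: deductible already satisfied, so owner's share is 50% × £235 = £117.50. Owner owes £117.50 (running OOP £7720.50). Plan pays £235 − £117.50 = £117.50.

£117.50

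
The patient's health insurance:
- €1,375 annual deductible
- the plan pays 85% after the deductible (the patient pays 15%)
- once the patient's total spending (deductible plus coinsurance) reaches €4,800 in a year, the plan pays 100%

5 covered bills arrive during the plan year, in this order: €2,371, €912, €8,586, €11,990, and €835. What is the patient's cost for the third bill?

€1,287.90

Claim 1 — €2,371: deductible takes €1,375, €996 remains; 15% of €996 = €149.40. Patient owes €1,524.40 (running OOP €1,524.40).
Claim 2 — €912: deductible already satisfied, so patient's share is 15% × €912 = €136.80. Cost to patient: €136.80. OOP to date €1,661.20.
Claim 3 — €8,586: deductible met; 15% of €8,586 = €1,287.90. Patient pays €1,287.90; OOP now €2,949.10.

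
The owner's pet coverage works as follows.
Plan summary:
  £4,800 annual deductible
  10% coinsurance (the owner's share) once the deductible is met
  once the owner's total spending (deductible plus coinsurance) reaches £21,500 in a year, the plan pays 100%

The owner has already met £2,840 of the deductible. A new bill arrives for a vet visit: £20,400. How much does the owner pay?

Deductible still to meet: £4,800 − £2,840 = £1,960.
That leaves £20,400 − £1,960 = £18,440 for coinsurance.
10% of £18,440 = £1,844 falls to the owner.
That puts the owner's cost at £1,960 + £1,844 = £3,804 before any cap.
Cumulative spending £2,840 + £3,804 = £6,644 stays under the £21,500 maximum.

£3,804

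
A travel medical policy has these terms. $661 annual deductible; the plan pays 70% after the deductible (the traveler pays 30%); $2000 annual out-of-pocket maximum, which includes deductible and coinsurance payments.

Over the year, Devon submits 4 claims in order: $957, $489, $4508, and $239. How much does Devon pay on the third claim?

$1103.50

#1 ($957): $661 to deductible, leaving $296; traveler's 30% is $88.80. Traveler pays $749.80; OOP now $749.80.
#2 ($489): deductible already satisfied, so traveler's share is 30% × $489 = $146.70. Cost to traveler: $146.70. OOP to date $896.50.
#3 ($4508): deductible met; 30% of $4508 = $1352.40. OOP would hit $2248.90 > $2000, so the cap limits the traveler to $2000 − $896.50 = $1103.50.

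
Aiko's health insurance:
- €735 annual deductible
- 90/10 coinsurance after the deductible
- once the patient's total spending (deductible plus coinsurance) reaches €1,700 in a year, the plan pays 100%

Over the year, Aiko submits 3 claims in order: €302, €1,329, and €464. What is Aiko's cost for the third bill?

€46.40

Claim 1 (€302): fully absorbed by the deductible. Patient pays €302; OOP now €302.
Claim 2 (€1,329): €433 finishes the deductible; €896 goes to coinsurance; coinsurance €896 × 10% = €89.60. Cost to patient: €522.60. OOP to date €824.60.
Claim 3 (€464): deductible already satisfied, so patient's share is 10% × €464 = €46.40. Cost to patient: €46.40. OOP to date €871.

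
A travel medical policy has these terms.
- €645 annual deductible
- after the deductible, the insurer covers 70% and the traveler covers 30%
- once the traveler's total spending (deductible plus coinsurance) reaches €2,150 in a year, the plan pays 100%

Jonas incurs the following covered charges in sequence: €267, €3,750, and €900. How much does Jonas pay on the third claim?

Claim 1 (€267): fully absorbed by the deductible. Traveler owes €267 (running OOP €267).
Claim 2 (€3,750): €378 finishes the deductible; €3,372 goes to coinsurance; coinsurance €3,372 × 30% = €1,011.60. Traveler owes €1,389.60 (running OOP €1,656.60).
Claim 3 (€900): deductible met; 30% of €900 = €270. Traveler owes €270 (running OOP €1,926.60).

€270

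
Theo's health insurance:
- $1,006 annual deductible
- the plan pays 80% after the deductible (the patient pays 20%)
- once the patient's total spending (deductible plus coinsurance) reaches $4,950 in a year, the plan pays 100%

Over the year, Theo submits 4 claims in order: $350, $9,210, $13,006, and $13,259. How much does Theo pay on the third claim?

Claim 1 — $350: all of it applies to the deductible. Patient owes $350 (running OOP $350).
Claim 2 — $9,210: $656 to deductible, leaving $8,554; patient's 20% is $1,710.80. Cost to patient: $2,366.80. OOP to date $2,716.80.
Claim 3 — $13,006: deductible already satisfied, so patient's share is 20% × $13,006 = $2,601.20. OOP would hit $5,318 > $4,950, so the cap limits the patient to $4,950 − $2,716.80 = $2,233.20.

$2,233.20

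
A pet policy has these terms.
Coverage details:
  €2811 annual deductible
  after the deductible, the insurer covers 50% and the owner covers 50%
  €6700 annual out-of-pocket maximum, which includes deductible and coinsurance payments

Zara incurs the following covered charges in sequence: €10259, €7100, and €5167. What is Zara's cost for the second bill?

Bill 1, €10259: deductible takes €2811, €7448 remains; 50% of €7448 = €3724. Cost to owner: €6535. OOP to date €6535.
Bill 2, €7100: 50% coinsurance on €7100 = €3550. That would push OOP to €10085, over the €6700 cap, so owner pays €6700 − €6535 = €165.

€165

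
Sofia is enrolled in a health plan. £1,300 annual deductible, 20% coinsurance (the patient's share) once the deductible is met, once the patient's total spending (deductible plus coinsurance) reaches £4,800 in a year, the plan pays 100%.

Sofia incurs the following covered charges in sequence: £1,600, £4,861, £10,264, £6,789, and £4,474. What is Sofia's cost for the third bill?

Bill 1, £1,600: deductible takes £1,300, £300 remains; patient's 20% is £60. Patient pays £1,360; OOP now £1,360.
Bill 2, £4,861: 20% coinsurance on £4,861 = £972.20. Patient pays £972.20; OOP now £2,332.20.
Bill 3, £10,264: deductible met; 20% of £10,264 = £2,052.80. Cost to patient: £2,052.80. OOP to date £4,385.

£2,052.80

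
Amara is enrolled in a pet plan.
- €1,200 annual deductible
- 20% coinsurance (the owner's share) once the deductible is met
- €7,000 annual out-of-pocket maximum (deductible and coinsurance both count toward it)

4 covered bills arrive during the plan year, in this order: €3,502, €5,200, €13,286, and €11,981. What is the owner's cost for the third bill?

Claim 1 — €3,502: deductible takes €1,200, €2,302 remains; owner's 20% is €460.40. Owner owes €1,660.40 (running OOP €1,660.40).
Claim 2 — €5,200: 20% coinsurance on €5,200 = €1,040. Owner owes €1,040 (running OOP €2,700.40).
Claim 3 — €13,286: deductible met; 20% of €13,286 = €2,657.20. Owner pays €2,657.20; OOP now €5,357.60.

€2,657.20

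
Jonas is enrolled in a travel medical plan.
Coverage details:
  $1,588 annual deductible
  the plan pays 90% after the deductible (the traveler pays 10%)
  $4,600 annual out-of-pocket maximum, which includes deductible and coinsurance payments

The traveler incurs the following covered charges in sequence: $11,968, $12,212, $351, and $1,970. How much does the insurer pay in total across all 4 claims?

$22,421.70

Bill 1, $11,968: $1,588 finishes the deductible; $10,380 goes to coinsurance; coinsurance $10,380 × 10% = $1,038. Traveler pays $2,626; OOP now $2,626. Insurer: $11,968 − $2,626 = $9,342.
Bill 2, $12,212: 10% coinsurance on $12,212 = $1,221.20. Traveler pays $1,221.20; OOP now $3,847.20. Plan pays $12,212 − $1,221.20 = $10,990.80.
Bill 3, $351: deductible already satisfied, so traveler's share is 10% × $351 = $35.10. Traveler pays $35.10; OOP now $3,882.30. Insurer: $351 − $35.10 = $315.90.
Bill 4, $1,970: 10% coinsurance on $1,970 = $197. Cost to traveler: $197. OOP to date $4,079.30. Plan pays $1,970 − $197 = $1,773.
Insurer total = bills − traveler's total = $26,501 − $4,079.30 = $22,421.70.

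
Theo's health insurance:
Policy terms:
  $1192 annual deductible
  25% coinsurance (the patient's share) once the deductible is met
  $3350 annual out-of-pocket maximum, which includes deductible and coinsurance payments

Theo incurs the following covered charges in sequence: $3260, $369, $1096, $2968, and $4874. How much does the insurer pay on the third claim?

$822

#1 ($3260): $1192 to deductible, leaving $2068; coinsurance $2068 × 25% = $517. Cost to patient: $1709. OOP to date $1709. Insurer: $3260 − $1709 = $1551.
#2 ($369): deductible met; 25% of $369 = $92.25. Patient owes $92.25 (running OOP $1801.25). Plan pays $369 − $92.25 = $276.75.
#3 ($1096): deductible met; 25% of $1096 = $274. Patient pays $274; OOP now $2075.25. Plan pays $1096 − $274 = $822.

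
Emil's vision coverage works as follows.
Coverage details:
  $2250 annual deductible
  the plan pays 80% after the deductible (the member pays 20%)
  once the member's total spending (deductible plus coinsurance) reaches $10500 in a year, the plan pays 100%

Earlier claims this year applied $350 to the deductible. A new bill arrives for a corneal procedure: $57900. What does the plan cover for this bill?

$47750

Remaining deductible: $2250 − $350 = $1900.
After the $1900 deductible portion, $57900 − $1900 = $56000 is subject to coinsurance.
Member's 20% share of $56000 is $11200.
So the member owes $1900 + $11200 = $13100 before any cap.
That would bring total out-of-pocket to $13450, past the $10500 cap. The member is capped at $10500 − $350 = $10150 on this claim.
The plan picks up $57900 − $10150 = $47750.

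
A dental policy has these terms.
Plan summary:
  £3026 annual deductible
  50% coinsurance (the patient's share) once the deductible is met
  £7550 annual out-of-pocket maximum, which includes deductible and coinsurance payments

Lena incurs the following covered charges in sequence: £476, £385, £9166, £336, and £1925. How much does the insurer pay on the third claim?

£3500.50

#1 (£476): entire amount goes to the deductible. Patient owes £476 (running OOP £476). Insurer: £476 − £476 = £0.
#2 (£385): entire amount goes to the deductible. Cost to patient: £385. OOP to date £861. Plan pays £385 − £385 = £0.
#3 (£9166): £2165 to deductible, leaving £7001; patient's 50% is £3500.50. Patient owes £5665.50 (running OOP £6526.50). Plan pays £9166 − £5665.50 = £3500.50.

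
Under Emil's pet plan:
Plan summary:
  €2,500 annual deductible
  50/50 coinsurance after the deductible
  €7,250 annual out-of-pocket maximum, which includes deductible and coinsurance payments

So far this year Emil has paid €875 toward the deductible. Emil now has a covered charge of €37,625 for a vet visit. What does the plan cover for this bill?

€31,250

€875 of the €2,500 deductible is already met, leaving €1,625.
The remaining €36,000 (= €37,625 − €1,625) moves to coinsurance.
Coinsurance: €36,000 × 50% = €18,000.
So the owner owes €1,625 + €18,000 = €19,625 before any cap.
Year-to-date out-of-pocket would reach €875 + €19,625 = €20,500, above the €7,250 maximum, so the owner pays only €7,250 − €875 = €6,375.
The insurer covers the remainder: €37,625 − €6,375 = €31,250.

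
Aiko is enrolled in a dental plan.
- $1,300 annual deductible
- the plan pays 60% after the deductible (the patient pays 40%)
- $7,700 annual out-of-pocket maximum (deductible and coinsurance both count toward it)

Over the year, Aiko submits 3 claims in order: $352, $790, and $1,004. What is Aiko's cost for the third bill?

$496.40

#1 ($352): entire amount goes to the deductible. Patient owes $352 (running OOP $352).
#2 ($790): fully absorbed by the deductible. Patient pays $790; OOP now $1,142.
#3 ($1,004): deductible takes $158, $846 remains; coinsurance $846 × 40% = $338.40. Patient owes $496.40 (running OOP $1,638.40).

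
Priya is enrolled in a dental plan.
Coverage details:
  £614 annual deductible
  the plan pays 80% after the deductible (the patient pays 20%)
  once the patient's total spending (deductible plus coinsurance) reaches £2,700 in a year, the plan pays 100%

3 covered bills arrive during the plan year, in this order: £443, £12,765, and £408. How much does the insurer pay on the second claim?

£10,508

#1 (£443): fully absorbed by the deductible. Patient owes £443 (running OOP £443). Insurer: £443 − £443 = £0.
#2 (£12,765): £171 to deductible, leaving £12,594; coinsurance £12,594 × 20% = £2,518.80. Deductible plus coinsurance: £171 + £2,518.80 = £2,689.80. That would push OOP to £3,132.80, over the £2,700 cap, so patient pays £2,700 − £443 = £2,257. Plan pays £12,765 − £2,257 = £10,508.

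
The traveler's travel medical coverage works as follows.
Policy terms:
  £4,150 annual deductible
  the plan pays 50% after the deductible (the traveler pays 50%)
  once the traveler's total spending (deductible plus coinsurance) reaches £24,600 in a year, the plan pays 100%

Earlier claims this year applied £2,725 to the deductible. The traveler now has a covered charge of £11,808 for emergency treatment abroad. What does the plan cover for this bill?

£5,191.50

Remaining deductible: £4,150 − £2,725 = £1,425.
The remaining £10,383 (= £11,808 − £1,425) moves to coinsurance.
Traveler's 50% share of £10,383 is £5,191.50.
Traveler responsibility before any cap: £1,425 + £5,191.50 = £6,616.50.
Cumulative spending £2,725 + £6,616.50 = £9,341.50 stays under the £24,600 maximum.
Insurer pays the balance: £11,808 − £6,616.50 = £5,191.50.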